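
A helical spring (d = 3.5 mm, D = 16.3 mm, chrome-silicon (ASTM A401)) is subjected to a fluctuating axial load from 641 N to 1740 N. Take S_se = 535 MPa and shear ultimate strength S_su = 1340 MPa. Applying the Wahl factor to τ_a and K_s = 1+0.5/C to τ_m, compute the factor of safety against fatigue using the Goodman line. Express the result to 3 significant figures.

0.438

C = D/d = 16.3/3.5 = 4.6571; K_W = (4C−1)/(4C−4)+0.615/C = 1.3371; K_s = 1+0.5/C = 1.1074
F_a = (F_max−F_min)/2 = 549.5 N; F_m = (F_max+F_min)/2 = 1190.5 N
τ_a = K_W·8F_aD/(πd³) = 1.3371 × 531.98 = 711.32 MPa
τ_m = K_s·8F_mD/(πd³) = 1.1074 × 1152.5 = 1276.3 MPa
Goodman: 1/n_f = τ_a/S_se + τ_m/S_su = 711.32/535 + 1276.3/1340 = 1.32957 + 0.95244 = 2.282
n_f = 1/2.282 = 0.4382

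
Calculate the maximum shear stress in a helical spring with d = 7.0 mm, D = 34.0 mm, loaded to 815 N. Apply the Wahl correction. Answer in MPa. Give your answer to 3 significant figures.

272 MPa

Spring index C = D/d = 34.0/7.0 = 4.8571
K_W = (4C−1)/(4C−4) + 0.615/C = 18.429/15.429 + 0.1266 = 1.3211
τ₀ = 8FD/(πd³) = 8·815·34.0/(π·7.0³) = 221680/1077.6 = 205.72 MPa
τ_max = K·τ₀ = 1.3211 × 205.72 = 271.77 MPa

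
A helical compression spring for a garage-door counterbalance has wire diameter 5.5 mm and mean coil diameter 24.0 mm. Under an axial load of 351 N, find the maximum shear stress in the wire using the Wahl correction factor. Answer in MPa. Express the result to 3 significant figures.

Spring index C = D/d = 24.0/5.5 = 4.3636
K_W = (4C−1)/(4C−4) + 0.615/C = 16.455/13.455 + 0.1409 = 1.3639
τ₀ = 8FD/(πd³) = 8·351·24.0/(π·5.5³) = 67392/522.68 = 128.93 MPa
τ_max = K·τ₀ = 1.3639 × 128.93 = 175.86 MPa

176 MPa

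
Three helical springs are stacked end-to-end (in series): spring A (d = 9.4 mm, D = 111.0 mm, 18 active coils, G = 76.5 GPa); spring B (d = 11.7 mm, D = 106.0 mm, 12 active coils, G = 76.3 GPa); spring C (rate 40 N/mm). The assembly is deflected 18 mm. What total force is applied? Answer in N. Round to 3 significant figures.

k_A = Gd⁴/(8D³N_a) = (76.5×10³)(9.4⁴)/(8·111.0³·18) = 3.0328 N/mm
k_B = Gd⁴/(8D³N_a) = (76.3×10³)(11.7⁴)/(8·106.0³·12) = 12.505 N/mm
Series: 1/k_eq = 1/3.0328 + 1/12.505 + 1/40 = 0.4347; k_eq = 2.3004 N/mm
F = k_eq·δ = 2.3004·18 = 41.408 N

41.4 N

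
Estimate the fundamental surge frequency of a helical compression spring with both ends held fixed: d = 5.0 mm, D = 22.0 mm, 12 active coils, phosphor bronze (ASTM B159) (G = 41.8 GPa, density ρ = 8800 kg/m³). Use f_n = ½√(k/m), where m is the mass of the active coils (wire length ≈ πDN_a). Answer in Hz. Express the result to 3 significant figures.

211 Hz

k = Gd⁴/(8D³N_a) = (41.8×10³)(5.0⁴)/(8·22.0³·12) = 25.557 N/mm = 25557 N/m
Wire length L = πDN_a = π·22.0·12 = 829.38 mm
m = ρ·(πd²/4)·L = 8800 × 19.635×10⁻⁶ m² × 0.82938 m = 0.14331 kg
f_n = ½√(k/m) = 0.5·√(25557/0.14331) = 0.5·√(1.7834e+05) = 211.15 Hz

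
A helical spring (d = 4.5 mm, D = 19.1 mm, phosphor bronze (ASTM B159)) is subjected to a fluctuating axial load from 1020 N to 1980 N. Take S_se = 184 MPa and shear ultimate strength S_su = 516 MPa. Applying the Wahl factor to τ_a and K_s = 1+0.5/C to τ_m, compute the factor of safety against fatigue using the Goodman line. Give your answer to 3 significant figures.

0.274

C = D/d = 19.1/4.5 = 4.2444; K_W = (4C−1)/(4C−4)+0.615/C = 1.3761; K_s = 1+0.5/C = 1.1178
F_a = (F_max−F_min)/2 = 480 N; F_m = (F_max+F_min)/2 = 1500 N
τ_a = K_W·8F_aD/(πd³) = 1.3761 × 256.2 = 352.54 MPa
τ_m = K_s·8F_mD/(πd³) = 1.1178 × 800.62 = 894.94 MPa
Goodman: 1/n_f = τ_a/S_se + τ_m/S_su = 352.54/184 + 894.94/516 = 1.91600 + 1.73437 = 3.6504
n_f = 1/3.6504 = 0.2739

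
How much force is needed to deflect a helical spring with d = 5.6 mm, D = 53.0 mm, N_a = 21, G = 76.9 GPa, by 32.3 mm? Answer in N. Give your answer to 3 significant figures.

k = Gd⁴/(8D³N_a) = (76.9×10³)(5.6⁴)/(8·53.0³·21) = 3.0237 N/mm
F = k·δ = 3.0237 × 32.3 = 97.666 N

97.7 N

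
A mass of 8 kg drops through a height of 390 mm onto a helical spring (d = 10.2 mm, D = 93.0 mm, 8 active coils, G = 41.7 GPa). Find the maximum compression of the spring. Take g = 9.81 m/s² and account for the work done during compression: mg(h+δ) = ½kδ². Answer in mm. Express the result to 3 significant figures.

93.0 mm

k = Gd⁴/(8D³N_a) = (41.7×10³)(10.2⁴)/(8·93.0³·8) = 8.7681 N/mm
W = mg = 8 × 9.81 = 78.48 N
½kδ² − Wδ − Wh = 0 → δ = (W + √(W² + 2kWh))/k
δ = (78.48 + √(6159.1 + 536737))/8.7681 = (78.48 + 736.81)/8.7681 = 92.984 mm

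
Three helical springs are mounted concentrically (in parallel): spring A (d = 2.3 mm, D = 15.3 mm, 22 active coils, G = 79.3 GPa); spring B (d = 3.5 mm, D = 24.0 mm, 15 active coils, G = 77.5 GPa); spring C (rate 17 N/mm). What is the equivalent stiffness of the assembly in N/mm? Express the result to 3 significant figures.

27.5 N/mm

k_A = Gd⁴/(8D³N_a) = (79.3×10³)(2.3⁴)/(8·15.3³·22) = 3.5204 N/mm
k_B = Gd⁴/(8D³N_a) = (77.5×10³)(3.5⁴)/(8·24.0³·15) = 7.0107 N/mm
Parallel: k_eq = 3.5204 + 7.0107 + 17 = 27.531 N/mm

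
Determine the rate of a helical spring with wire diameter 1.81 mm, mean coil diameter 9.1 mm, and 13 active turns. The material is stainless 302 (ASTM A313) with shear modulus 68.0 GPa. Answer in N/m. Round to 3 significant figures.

9310 N/m

k = Gd⁴/(8D³N_a) = (68.0×10³ × 1.81⁴) / (8 × 9.1³ × 13)
  = 729833 / 78371.4 = 9.3125 N/mm = 9312.5 N/m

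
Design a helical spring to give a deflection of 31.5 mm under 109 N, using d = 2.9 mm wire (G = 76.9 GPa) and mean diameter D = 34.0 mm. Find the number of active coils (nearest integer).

5

Required rate k = F/δ = 109/31.5 = 3.4603 N/mm
N_a = Gd⁴/(8D³k) = (76.9×10³ × 2.9⁴)/(8 × 34.0³ × 3.4603)
    = 5.43899e+06 / 1.08803e+06 = 4.999 → 5 coils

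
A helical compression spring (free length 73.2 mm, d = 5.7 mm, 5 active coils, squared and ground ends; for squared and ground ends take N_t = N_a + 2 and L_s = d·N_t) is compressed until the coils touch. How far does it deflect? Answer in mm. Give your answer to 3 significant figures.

33.3 mm

N_t = 7; L_s = 5.7·7 = 39.9 mm
δ_solid = L₀ − L_s = 73.2 − 39.9 = 33.3 mm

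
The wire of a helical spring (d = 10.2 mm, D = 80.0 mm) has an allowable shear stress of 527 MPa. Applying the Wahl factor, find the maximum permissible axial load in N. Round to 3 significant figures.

C = D/d = 80.0/10.2 = 7.8431
K_W = (4C−1)/(4C−4) + 0.615/C = 30.373/27.373 + 0.0784 = 1.1880
τ_max = K·8FD/(πd³) → F_max = τ_allow·πd³/(8DK)
F_max = 527·π·10.2³/(8·80.0·1.1880) = 1.757e+06/760.33 = 2310.8 N

2310 N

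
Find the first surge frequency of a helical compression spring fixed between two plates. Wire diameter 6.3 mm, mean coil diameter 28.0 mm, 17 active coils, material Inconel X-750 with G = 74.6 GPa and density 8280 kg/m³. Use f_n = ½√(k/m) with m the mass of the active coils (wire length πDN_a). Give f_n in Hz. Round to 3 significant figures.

160 Hz

k = Gd⁴/(8D³N_a) = (74.6×10³)(6.3⁴)/(8·28.0³·17) = 39.363 N/mm = 39363 N/m
Wire length L = πDN_a = π·28.0·17 = 1495.4 mm
m = ρ·(πd²/4)·L = 8280 × 31.172×10⁻⁶ m² × 1.4954 m = 0.38597 kg
f_n = ½√(k/m) = 0.5·√(39363/0.38597) = 0.5·√(1.0198e+05) = 159.67 Hz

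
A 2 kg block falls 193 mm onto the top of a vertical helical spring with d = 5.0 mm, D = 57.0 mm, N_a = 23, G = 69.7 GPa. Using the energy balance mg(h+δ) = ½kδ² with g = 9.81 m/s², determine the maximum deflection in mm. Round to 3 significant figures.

k = Gd⁴/(8D³N_a) = (69.7×10³)(5.0⁴)/(8·57.0³·23) = 1.2784 N/mm
W = mg = 2 × 9.81 = 19.62 N
½kδ² − Wδ − Wh = 0 → δ = (W + √(W² + 2kWh))/k
δ = (19.62 + √(384.94 + 9681.81))/1.2784 = (19.62 + 100.33)/1.2784 = 93.83 mm

93.8 mm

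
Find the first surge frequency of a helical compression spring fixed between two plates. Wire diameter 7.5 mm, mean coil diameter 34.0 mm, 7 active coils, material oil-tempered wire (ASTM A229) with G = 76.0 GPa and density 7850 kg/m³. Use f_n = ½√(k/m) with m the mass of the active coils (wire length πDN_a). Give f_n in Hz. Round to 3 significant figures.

325 Hz

k = Gd⁴/(8D³N_a) = (76.0×10³)(7.5⁴)/(8·34.0³·7) = 109.25 N/mm = 1.0925e+05 N/m
Wire length L = πDN_a = π·34.0·7 = 747.7 mm
m = ρ·(πd²/4)·L = 7850 × 44.179×10⁻⁶ m² × 0.7477 m = 0.2593 kg
f_n = ½√(k/m) = 0.5·√(1.0925e+05/0.2593) = 0.5·√(4.2133e+05) = 324.55 Hz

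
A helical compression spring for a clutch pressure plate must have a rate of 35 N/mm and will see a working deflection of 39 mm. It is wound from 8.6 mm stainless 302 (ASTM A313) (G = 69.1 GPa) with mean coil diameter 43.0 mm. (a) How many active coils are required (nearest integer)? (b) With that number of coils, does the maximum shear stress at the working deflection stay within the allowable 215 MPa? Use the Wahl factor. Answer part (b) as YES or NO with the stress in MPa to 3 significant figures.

N_a = Gd⁴/(8D³k) = (69.1×10³)(8.6⁴)/(8·43.0³·35) = 16.98 → N_a = 17
Actual rate k = Gd⁴/(8D³·17) = 34.956 N/mm
Working load F = kδ = 34.956·39 = 1363.3 N
C = 43.0/8.6 = 5.0000; K_W = (4C−1)/(4C−4)+0.615/C = 1.3105
τ_max = K_W·8FD/(πd³) = 1.3105·234.7 = 307.57 MPa
τ_max > 215 MPa → exceeds allowable

(a) 17 coils; (b) NO, τ_max = 308 MPa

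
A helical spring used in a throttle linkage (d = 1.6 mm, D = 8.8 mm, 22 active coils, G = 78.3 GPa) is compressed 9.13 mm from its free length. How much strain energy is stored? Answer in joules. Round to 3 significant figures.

0.178 J

k = Gd⁴/(8D³N_a) = (78.3×10³)(1.6⁴)/(8·8.8³·22) = 4.2784 N/mm
U = ½kδ² = 0.5 × 4.2784 × 9.13² = 178.32 N·mm = 0.17832 J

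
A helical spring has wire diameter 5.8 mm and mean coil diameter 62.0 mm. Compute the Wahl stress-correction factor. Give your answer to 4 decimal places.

1.1349

C = D/d = 62.0/5.8 = 10.6897
K_W = (4C−1)/(4C−4) + 0.615/C = 41.759/38.759 + 0.0575 = 1.1349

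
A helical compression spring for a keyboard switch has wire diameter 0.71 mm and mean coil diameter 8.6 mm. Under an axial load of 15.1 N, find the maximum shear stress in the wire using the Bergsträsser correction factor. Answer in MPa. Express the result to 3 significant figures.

1030 MPa

Spring index C = D/d = 8.6/0.71 = 12.1127
K_B = (4C+2)/(4C−3) = 50.451/45.451 = 1.1100
τ₀ = 8FD/(πd³) = 8·15.1·8.6/(π·0.71³) = 1038.88/1.1244 = 923.93 MPa
τ_max = K·τ₀ = 1.1100 × 923.93 = 1025.6 MPa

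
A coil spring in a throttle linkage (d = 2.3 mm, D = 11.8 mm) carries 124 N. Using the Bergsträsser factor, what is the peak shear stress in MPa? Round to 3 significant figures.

Spring index C = D/d = 11.8/2.3 = 5.1304
K_B = (4C+2)/(4C−3) = 22.522/17.522 = 1.2854
τ₀ = 8FD/(πd³) = 8·124·11.8/(π·2.3³) = 11705.6/38.224 = 306.24 MPa
τ_max = K·τ₀ = 1.2854 × 306.24 = 393.63 MPa

394 MPa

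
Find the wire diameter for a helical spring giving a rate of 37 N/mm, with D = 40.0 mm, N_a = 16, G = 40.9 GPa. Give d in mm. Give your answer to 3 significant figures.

d = (8D³N_a·k / G)^(1/4) = (8·40.0³·16·37 / (40.9×10³))^0.25
  = (7410.9)^0.25 = 9.2783 mm

9.28 mm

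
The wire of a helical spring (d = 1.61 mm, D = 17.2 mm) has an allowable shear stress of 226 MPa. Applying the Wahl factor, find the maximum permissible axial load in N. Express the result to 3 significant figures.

19.0 N

C = D/d = 17.2/1.61 = 10.6832
K_W = (4C−1)/(4C−4) + 0.615/C = 41.733/38.733 + 0.0576 = 1.1350
τ_max = K·8FD/(πd³) → F_max = τ_allow·πd³/(8DK)
F_max = 226·π·1.61³/(8·17.2·1.1350) = 2963/156.18 = 18.972 N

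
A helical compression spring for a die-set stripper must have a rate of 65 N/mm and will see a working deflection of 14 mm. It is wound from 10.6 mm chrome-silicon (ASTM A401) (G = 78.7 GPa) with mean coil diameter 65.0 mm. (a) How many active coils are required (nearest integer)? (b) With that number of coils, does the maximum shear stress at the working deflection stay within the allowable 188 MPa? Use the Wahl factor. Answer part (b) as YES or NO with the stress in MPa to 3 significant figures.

(a) 7 coils; (b) YES, τ_max = 157 MPa

N_a = Gd⁴/(8D³k) = (78.7×10³)(10.6⁴)/(8·65.0³·65) = 6.958 → N_a = 7
Actual rate k = Gd⁴/(8D³·7) = 64.606 N/mm
Working load F = kδ = 64.606·14 = 904.48 N
C = 65.0/10.6 = 6.1321; K_W = (4C−1)/(4C−4)+0.615/C = 1.2464
τ_max = K_W·8FD/(πd³) = 1.2464·125.7 = 156.68 MPa
τ_max ≤ 188 MPa → acceptable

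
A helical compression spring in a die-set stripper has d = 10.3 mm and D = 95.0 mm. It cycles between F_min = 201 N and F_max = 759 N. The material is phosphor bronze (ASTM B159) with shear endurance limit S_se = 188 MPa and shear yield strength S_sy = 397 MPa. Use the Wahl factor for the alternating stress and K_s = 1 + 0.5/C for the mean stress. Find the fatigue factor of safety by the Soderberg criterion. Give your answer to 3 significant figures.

1.51

C = D/d = 95.0/10.3 = 9.2233; K_W = (4C−1)/(4C−4)+0.615/C = 1.1579; K_s = 1+0.5/C = 1.0542
F_a = (F_max−F_min)/2 = 279 N; F_m = (F_max+F_min)/2 = 480 N
τ_a = K_W·8F_aD/(πd³) = 1.1579 × 61.767 = 71.519 MPa
τ_m = K_s·8F_mD/(πd³) = 1.0542 × 106.27 = 112.03 MPa
Soderberg: 1/n_f = τ_a/S_se + τ_m/S_sy = 71.519/188 + 112.03/397 = 0.38042 + 0.28218 = 0.6626
n_f = 1/0.6626 = 1.509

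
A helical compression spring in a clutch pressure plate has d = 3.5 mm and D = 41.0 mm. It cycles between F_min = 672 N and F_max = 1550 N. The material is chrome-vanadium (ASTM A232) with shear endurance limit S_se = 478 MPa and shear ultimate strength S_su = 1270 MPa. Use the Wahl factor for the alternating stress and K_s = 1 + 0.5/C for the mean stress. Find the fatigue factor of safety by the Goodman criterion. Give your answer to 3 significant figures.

C = D/d = 41.0/3.5 = 11.7143; K_W = (4C−1)/(4C−4)+0.615/C = 1.1225; K_s = 1+0.5/C = 1.0427
F_a = (F_max−F_min)/2 = 439 N; F_m = (F_max+F_min)/2 = 1111 N
τ_a = K_W·8F_aD/(πd³) = 1.1225 × 1069 = 1200 MPa
τ_m = K_s·8F_mD/(πd³) = 1.0427 × 2705.4 = 2820.9 MPa
Goodman: 1/n_f = τ_a/S_se + τ_m/S_su = 1200/478 + 2820.9/1270 = 2.51040 + 2.22117 = 4.7316
n_f = 1/4.7316 = 0.2113

0.211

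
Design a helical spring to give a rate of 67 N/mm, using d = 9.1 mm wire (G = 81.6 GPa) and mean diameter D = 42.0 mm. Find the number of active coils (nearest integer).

14

N_a = Gd⁴/(8D³k) = (81.6×10³ × 9.1⁴)/(8 × 42.0³ × 67)
    = 5.59572e+08 / 3.97112e+07 = 14.09 → 14 coils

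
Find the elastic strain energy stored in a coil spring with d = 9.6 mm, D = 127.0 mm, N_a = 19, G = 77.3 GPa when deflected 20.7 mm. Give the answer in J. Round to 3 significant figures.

0.452 J

k = Gd⁴/(8D³N_a) = (77.3×10³)(9.6⁴)/(8·127.0³·19) = 2.1087 N/mm
U = ½kδ² = 0.5 × 2.1087 × 20.7² = 451.77 N·mm = 0.45177 J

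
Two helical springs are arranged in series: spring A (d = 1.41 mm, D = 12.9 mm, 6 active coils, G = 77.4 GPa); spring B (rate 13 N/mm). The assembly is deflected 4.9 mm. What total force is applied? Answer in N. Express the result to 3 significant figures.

k_A = Gd⁴/(8D³N_a) = (77.4×10³)(1.41⁴)/(8·12.9³·6) = 2.969 N/mm
Series: 1/k_eq = 1/2.969 + 1/13 = 0.41374; k_eq = 2.417 N/mm
F = k_eq·δ = 2.417·4.9 = 11.843 N

11.8 N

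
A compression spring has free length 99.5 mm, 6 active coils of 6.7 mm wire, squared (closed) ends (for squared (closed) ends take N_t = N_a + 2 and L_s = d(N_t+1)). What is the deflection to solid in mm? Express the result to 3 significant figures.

39.2 mm

N_t = 8; L_s = 6.7·9 = 60.3 mm
δ_solid = L₀ − L_s = 99.5 − 60.3 = 39.2 mm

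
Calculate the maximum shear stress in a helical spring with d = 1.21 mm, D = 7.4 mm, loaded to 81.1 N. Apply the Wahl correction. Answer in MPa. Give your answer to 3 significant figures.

1080 MPa

Spring index C = D/d = 7.4/1.21 = 6.1157
K_W = (4C−1)/(4C−4) + 0.615/C = 23.463/20.463 + 0.1006 = 1.2472
τ₀ = 8FD/(πd³) = 8·81.1·7.4/(π·1.21³) = 4801.12/5.5655 = 862.65 MPa
τ_max = K·τ₀ = 1.2472 × 862.65 = 1075.9 MPa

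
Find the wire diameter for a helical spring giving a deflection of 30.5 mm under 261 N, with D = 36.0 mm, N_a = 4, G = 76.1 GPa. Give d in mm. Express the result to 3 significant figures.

3.60 mm

Required rate k = F/δ = 261/30.5 = 8.5574 N/mm
d = (8D³N_a·k / G)^(1/4) = (8·36.0³·4·8.5574 / (76.1×10³))^0.25
  = (167.89)^0.25 = 3.5996 mm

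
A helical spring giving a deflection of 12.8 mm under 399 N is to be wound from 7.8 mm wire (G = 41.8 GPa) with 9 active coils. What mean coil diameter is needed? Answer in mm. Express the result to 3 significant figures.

41.0 mm

Required rate k = F/δ = 399/12.8 = 31.172 N/mm
D = (Gd⁴/(8N_a·k))^(1/3) = (41.8×10³·7.8⁴/(8·9·31.172))^(1/3)
  = (68938.1)^(1/3) = 41.0034 mm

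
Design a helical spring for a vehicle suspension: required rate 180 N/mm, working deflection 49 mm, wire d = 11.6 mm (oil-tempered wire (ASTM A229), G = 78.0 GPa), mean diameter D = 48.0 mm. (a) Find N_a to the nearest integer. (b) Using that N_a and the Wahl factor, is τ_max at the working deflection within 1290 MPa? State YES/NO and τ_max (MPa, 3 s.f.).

(a) 9 coils; (b) YES, τ_max = 944 MPa

N_a = Gd⁴/(8D³k) = (78.0×10³)(11.6⁴)/(8·48.0³·180) = 8.868 → N_a = 9
Actual rate k = Gd⁴/(8D³·9) = 177.37 N/mm
Working load F = kδ = 177.37·49 = 8690.9 N
C = 48.0/11.6 = 4.1379; K_W = (4C−1)/(4C−4)+0.615/C = 1.3876
τ_max = K_W·8FD/(πd³) = 1.3876·680.57 = 944.39 MPa
τ_max ≤ 1290 MPa → acceptable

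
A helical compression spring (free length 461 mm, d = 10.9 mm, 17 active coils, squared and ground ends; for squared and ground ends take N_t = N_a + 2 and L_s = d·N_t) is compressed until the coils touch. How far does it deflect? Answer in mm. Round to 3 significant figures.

N_t = 19; L_s = 10.9·19 = 207.1 mm
δ_solid = L₀ − L_s = 461 − 207.1 = 253.9 mm

254 mm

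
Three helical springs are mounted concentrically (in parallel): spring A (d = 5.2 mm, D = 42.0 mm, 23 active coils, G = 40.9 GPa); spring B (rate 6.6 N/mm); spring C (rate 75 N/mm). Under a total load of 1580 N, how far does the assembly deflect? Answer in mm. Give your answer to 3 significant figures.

18.9 mm

k_A = Gd⁴/(8D³N_a) = (40.9×10³)(5.2⁴)/(8·42.0³·23) = 2.1937 N/mm
Parallel: k_eq = 2.1937 + 6.6 + 75 = 83.794 N/mm
δ = F/k_eq = 1580/83.794 = 18.856 mm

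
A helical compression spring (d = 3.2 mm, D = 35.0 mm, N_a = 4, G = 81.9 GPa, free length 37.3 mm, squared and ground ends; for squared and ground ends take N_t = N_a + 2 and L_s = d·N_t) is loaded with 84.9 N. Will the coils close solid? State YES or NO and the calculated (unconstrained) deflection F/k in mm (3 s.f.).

k = Gd⁴/(8D³N_a) = (81.9×10³)(3.2⁴)/(8·35.0³·4) = 6.2594 N/mm
N_t = 6; L_s = 3.2·6 = 19.2 mm; δ_solid = L₀ − L_s = 37.3 − 19.2 = 18.1 mm
δ = F/k = 84.9/6.2594 = 13.564 mm
δ < δ_solid → spring does not go solid

NO, δ = 13.6 mm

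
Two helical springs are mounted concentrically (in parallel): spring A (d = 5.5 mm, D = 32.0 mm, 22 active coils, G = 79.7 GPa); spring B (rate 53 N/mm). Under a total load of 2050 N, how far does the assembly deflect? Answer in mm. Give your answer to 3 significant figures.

k_A = Gd⁴/(8D³N_a) = (79.7×10³)(5.5⁴)/(8·32.0³·22) = 12.646 N/mm
Parallel: k_eq = 12.646 + 53 = 65.646 N/mm
δ = F/k_eq = 2050/65.646 = 31.228 mm

31.2 mm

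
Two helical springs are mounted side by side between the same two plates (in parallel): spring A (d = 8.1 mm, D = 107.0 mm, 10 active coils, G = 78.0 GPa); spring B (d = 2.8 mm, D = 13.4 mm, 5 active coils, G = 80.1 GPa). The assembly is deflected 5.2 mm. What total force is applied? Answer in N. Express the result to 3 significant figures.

k_A = Gd⁴/(8D³N_a) = (78.0×10³)(8.1⁴)/(8·107.0³·10) = 3.426 N/mm
k_B = Gd⁴/(8D³N_a) = (80.1×10³)(2.8⁴)/(8·13.4³·5) = 51.155 N/mm
Parallel: k_eq = 3.426 + 51.155 = 54.581 N/mm
F = k_eq·δ = 54.581·5.2 = 283.82 N

284 N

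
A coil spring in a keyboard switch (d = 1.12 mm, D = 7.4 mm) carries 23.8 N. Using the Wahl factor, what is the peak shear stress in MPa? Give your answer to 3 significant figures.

Spring index C = D/d = 7.4/1.12 = 6.6071
K_W = (4C−1)/(4C−4) + 0.615/C = 25.429/22.429 + 0.0931 = 1.2268
τ₀ = 8FD/(πd³) = 8·23.8·7.4/(π·1.12³) = 1408.96/4.4137 = 319.22 MPa
τ_max = K·τ₀ = 1.2268 × 319.22 = 391.64 MPa

392 MPa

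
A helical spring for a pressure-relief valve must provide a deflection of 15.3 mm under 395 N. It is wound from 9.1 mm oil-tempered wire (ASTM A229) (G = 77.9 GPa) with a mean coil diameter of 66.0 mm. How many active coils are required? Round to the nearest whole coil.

9

Required rate k = F/δ = 395/15.3 = 25.817 N/mm
N_a = Gd⁴/(8D³k) = (77.9×10³ × 9.1⁴)/(8 × 66.0³ × 25.817)
    = 5.34199e+08 / 5.93783e+07 = 8.997 → 9 coils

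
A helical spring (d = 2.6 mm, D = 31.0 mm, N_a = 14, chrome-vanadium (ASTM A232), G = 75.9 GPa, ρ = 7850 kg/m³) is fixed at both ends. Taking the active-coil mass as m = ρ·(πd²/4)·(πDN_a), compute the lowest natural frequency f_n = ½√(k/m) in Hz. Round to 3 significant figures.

k = Gd⁴/(8D³N_a) = (75.9×10³)(2.6⁴)/(8·31.0³·14) = 1.0395 N/mm = 1039.5 N/m
Wire length L = πDN_a = π·31.0·14 = 1363.5 mm
m = ρ·(πd²/4)·L = 7850 × 5.3093×10⁻⁶ m² × 1.3635 m = 0.056826 kg
f_n = ½√(k/m) = 0.5·√(1039.5/0.056826) = 0.5·√(18293) = 67.626 Hz

67.6 Hz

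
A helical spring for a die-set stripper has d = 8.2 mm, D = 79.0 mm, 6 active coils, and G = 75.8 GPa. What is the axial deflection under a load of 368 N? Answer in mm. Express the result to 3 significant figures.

25.4 mm

k = Gd⁴/(8D³N_a) = (75.8×10³)(8.2⁴)/(8·79.0³·6) = 14.481 N/mm
δ = F/k = 368 / 14.481 = 25.412 mm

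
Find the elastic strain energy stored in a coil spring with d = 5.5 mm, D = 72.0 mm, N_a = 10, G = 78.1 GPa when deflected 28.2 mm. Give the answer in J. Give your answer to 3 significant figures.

0.952 J

k = Gd⁴/(8D³N_a) = (78.1×10³)(5.5⁴)/(8·72.0³·10) = 2.3934 N/mm
U = ½kδ² = 0.5 × 2.3934 × 28.2² = 951.66 N·mm = 0.95166 J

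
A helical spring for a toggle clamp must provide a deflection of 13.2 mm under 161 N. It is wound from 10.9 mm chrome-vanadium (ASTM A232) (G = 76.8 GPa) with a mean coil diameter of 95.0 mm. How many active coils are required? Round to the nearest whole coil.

13

Required rate k = F/δ = 161/13.2 = 12.197 N/mm
N_a = Gd⁴/(8D³k) = (76.8×10³ × 10.9⁴)/(8 × 95.0³ × 12.197)
    = 1.08409e+09 / 8.3659e+07 = 12.96 → 13 coils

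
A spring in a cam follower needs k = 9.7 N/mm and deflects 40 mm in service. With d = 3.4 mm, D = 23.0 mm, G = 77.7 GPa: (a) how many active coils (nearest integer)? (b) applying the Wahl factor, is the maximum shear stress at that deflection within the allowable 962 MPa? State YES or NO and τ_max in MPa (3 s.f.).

(a) 11 coils; (b) YES, τ_max = 706 MPa

N_a = Gd⁴/(8D³k) = (77.7×10³)(3.4⁴)/(8·23.0³·9.7) = 11 → N_a = 11
Actual rate k = Gd⁴/(8D³·11) = 9.6977 N/mm
Working load F = kδ = 9.6977·40 = 387.91 N
C = 23.0/3.4 = 6.7647; K_W = (4C−1)/(4C−4)+0.615/C = 1.2210
τ_max = K_W·8FD/(πd³) = 1.2210·578.05 = 705.8 MPa
τ_max ≤ 962 MPa → acceptable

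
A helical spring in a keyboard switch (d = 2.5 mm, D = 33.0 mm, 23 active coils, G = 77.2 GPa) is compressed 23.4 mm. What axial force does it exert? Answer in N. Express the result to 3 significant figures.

k = Gd⁴/(8D³N_a) = (77.2×10³)(2.5⁴)/(8·33.0³·23) = 0.45606 N/mm
F = k·δ = 0.45606 × 23.4 = 10.672 N

10.7 N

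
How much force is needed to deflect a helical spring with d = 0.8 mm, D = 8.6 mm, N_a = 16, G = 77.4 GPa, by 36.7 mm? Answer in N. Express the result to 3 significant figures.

14.3 N

k = Gd⁴/(8D³N_a) = (77.4×10³)(0.8⁴)/(8·8.6³·16) = 0.3894 N/mm
F = k·δ = 0.3894 × 36.7 = 14.291 N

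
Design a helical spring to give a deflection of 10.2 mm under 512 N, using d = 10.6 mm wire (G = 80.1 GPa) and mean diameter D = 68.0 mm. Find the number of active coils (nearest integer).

8

Required rate k = F/δ = 512/10.2 = 50.196 N/mm
N_a = Gd⁴/(8D³k) = (80.1×10³ × 10.6⁴)/(8 × 68.0³ × 50.196)
    = 1.01124e+09 / 1.26266e+08 = 8.009 → 8 coils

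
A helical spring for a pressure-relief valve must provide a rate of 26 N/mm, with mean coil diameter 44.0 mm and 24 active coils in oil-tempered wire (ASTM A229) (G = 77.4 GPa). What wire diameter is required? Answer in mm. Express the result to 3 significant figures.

d = (8D³N_a·k / G)^(1/4) = (8·44.0³·24·26 / (77.4×10³))^0.25
  = (5494)^0.25 = 8.6094 mm

8.61 mm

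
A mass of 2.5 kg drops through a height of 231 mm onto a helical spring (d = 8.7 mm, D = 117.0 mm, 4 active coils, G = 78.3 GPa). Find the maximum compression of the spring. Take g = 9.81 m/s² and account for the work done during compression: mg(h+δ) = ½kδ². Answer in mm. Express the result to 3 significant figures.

38.9 mm

k = Gd⁴/(8D³N_a) = (78.3×10³)(8.7⁴)/(8·117.0³·4) = 8.7525 N/mm
W = mg = 2.5 × 9.81 = 24.525 N
½kδ² − Wδ − Wh = 0 → δ = (W + √(W² + 2kWh))/k
δ = (24.525 + √(601.48 + 99170.4))/8.7525 = (24.525 + 315.87)/8.7525 = 38.891 mm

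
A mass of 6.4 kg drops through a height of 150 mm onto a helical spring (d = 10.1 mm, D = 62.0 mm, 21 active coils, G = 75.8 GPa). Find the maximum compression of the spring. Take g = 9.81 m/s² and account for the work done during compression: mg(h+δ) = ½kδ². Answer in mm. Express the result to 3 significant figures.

k = Gd⁴/(8D³N_a) = (75.8×10³)(10.1⁴)/(8·62.0³·21) = 19.7 N/mm
W = mg = 6.4 × 9.81 = 62.784 N
½kδ² − Wδ − Wh = 0 → δ = (W + √(W² + 2kWh))/k
δ = (62.784 + √(3941.8 + 371057))/19.7 = (62.784 + 612.37)/19.7 = 34.272 mm

34.3 mm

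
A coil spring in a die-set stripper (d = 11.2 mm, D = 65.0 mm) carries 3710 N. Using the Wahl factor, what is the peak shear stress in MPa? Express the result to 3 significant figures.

552 MPa

Spring index C = D/d = 65.0/11.2 = 5.8036
K_W = (4C−1)/(4C−4) + 0.615/C = 22.214/19.214 + 0.1060 = 1.2621
τ₀ = 8FD/(πd³) = 8·3710·65.0/(π·11.2³) = 1.9292e+06/4413.7 = 437.09 MPa
τ_max = K·τ₀ = 1.2621 × 437.09 = 551.66 MPa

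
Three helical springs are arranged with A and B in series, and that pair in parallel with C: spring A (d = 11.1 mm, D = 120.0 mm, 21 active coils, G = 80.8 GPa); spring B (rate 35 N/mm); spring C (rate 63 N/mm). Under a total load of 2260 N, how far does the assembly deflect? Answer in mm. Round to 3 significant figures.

k_A = Gd⁴/(8D³N_a) = (80.8×10³)(11.1⁴)/(8·120.0³·21) = 4.2252 N/mm
Springs A,B series: k_AB = 1/(1/4.2252+1/35) = 3.7701 N/mm; parallel with C: k_eq = 3.7701+63 = 66.77 N/mm
δ = F/k_eq = 2260/66.77 = 33.847 mm

33.8 mm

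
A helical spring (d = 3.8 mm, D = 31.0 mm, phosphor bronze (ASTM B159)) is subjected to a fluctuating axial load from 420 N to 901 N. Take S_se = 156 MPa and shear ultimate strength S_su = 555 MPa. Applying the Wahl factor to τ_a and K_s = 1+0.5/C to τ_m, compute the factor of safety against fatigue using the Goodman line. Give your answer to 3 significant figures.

0.226

C = D/d = 31.0/3.8 = 8.1579; K_W = (4C−1)/(4C−4)+0.615/C = 1.1802; K_s = 1+0.5/C = 1.0613
F_a = (F_max−F_min)/2 = 240.5 N; F_m = (F_max+F_min)/2 = 660.5 N
τ_a = K_W·8F_aD/(πd³) = 1.1802 × 345.99 = 408.33 MPa
τ_m = K_s·8F_mD/(πd³) = 1.0613 × 950.22 = 1008.5 MPa
Goodman: 1/n_f = τ_a/S_se + τ_m/S_su = 408.33/156 + 1008.5/555 = 2.61749 + 1.81704 = 4.4345
n_f = 1/4.4345 = 0.2255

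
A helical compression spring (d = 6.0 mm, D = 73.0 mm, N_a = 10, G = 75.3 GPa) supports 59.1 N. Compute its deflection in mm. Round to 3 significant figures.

k = Gd⁴/(8D³N_a) = (75.3×10³)(6.0⁴)/(8·73.0³·10) = 3.1357 N/mm
δ = F/k = 59.1 / 3.1357 = 18.847 mm

18.8 mm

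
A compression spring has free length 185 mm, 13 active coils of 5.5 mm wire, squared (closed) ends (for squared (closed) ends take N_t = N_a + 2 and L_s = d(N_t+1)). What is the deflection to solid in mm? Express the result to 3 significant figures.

97.0 mm

N_t = 15; L_s = 5.5·16 = 88 mm
δ_solid = L₀ − L_s = 185 − 88 = 97 mm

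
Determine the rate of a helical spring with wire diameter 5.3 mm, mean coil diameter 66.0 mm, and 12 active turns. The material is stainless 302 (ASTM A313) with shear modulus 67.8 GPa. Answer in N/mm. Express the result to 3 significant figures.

1.94 N/mm

k = Gd⁴/(8D³N_a) = (67.8×10³ × 5.3⁴) / (8 × 66.0³ × 12)
  = 5.34975e+07 / 2.75996e+07 = 1.9383 N/mm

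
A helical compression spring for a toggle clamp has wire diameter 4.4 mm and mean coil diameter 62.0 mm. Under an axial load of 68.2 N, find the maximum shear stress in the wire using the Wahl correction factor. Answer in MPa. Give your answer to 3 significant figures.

139 MPa

Spring index C = D/d = 62.0/4.4 = 14.0909
K_W = (4C−1)/(4C−4) + 0.615/C = 55.364/52.364 + 0.0436 = 1.1009
τ₀ = 8FD/(πd³) = 8·68.2·62.0/(π·4.4³) = 33827.2/267.61 = 126.4 MPa
τ_max = K·τ₀ = 1.1009 × 126.4 = 139.16 MPa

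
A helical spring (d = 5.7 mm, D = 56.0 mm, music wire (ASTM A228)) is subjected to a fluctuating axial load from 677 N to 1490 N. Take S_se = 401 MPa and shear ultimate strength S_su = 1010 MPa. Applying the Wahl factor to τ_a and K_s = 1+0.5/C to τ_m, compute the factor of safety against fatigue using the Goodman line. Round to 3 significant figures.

C = D/d = 56.0/5.7 = 9.8246; K_W = (4C−1)/(4C−4)+0.615/C = 1.1476; K_s = 1+0.5/C = 1.0509
F_a = (F_max−F_min)/2 = 406.5 N; F_m = (F_max+F_min)/2 = 1083.5 N
τ_a = K_W·8F_aD/(πd³) = 1.1476 × 313.01 = 359.21 MPa
τ_m = K_s·8F_mD/(πd³) = 1.0509 × 834.32 = 876.78 MPa
Goodman: 1/n_f = τ_a/S_se + τ_m/S_su = 359.21/401 + 876.78/1010 = 0.89579 + 0.86810 = 1.7639
n_f = 1/1.7639 = 0.5669

0.567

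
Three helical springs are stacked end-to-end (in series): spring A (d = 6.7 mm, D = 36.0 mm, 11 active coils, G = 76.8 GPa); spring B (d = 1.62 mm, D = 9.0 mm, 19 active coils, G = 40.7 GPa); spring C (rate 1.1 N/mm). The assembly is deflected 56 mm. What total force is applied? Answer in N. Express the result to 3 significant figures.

k_A = Gd⁴/(8D³N_a) = (76.8×10³)(6.7⁴)/(8·36.0³·11) = 37.694 N/mm
k_B = Gd⁴/(8D³N_a) = (40.7×10³)(1.62⁴)/(8·9.0³·19) = 2.5298 N/mm
Series: 1/k_eq = 1/37.694 + 1/2.5298 + 1/1.1 = 1.3309; k_eq = 0.75136 N/mm
F = k_eq·δ = 0.75136·56 = 42.076 N

42.1 N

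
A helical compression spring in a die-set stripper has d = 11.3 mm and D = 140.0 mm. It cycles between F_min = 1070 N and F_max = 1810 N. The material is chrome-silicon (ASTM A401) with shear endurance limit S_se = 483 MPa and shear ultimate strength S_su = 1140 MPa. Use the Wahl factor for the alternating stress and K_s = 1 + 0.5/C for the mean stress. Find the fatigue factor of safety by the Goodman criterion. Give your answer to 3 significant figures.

C = D/d = 140.0/11.3 = 12.3894; K_W = (4C−1)/(4C−4)+0.615/C = 1.1155; K_s = 1+0.5/C = 1.0404
F_a = (F_max−F_min)/2 = 370 N; F_m = (F_max+F_min)/2 = 1440 N
τ_a = K_W·8F_aD/(πd³) = 1.1155 × 91.419 = 101.98 MPa
τ_m = K_s·8F_mD/(πd³) = 1.0404 × 355.79 = 370.15 MPa
Goodman: 1/n_f = τ_a/S_se + τ_m/S_su = 101.98/483 + 370.15/1140 = 0.21113 + 0.32469 = 0.53582
n_f = 1/0.53582 = 1.866

1.87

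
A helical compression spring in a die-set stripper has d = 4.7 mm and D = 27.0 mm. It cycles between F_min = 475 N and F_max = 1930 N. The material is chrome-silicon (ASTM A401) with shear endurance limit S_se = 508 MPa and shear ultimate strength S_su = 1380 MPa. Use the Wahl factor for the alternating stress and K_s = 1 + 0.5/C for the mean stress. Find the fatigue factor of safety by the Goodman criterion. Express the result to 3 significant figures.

C = D/d = 27.0/4.7 = 5.7447; K_W = (4C−1)/(4C−4)+0.615/C = 1.2651; K_s = 1+0.5/C = 1.0870
F_a = (F_max−F_min)/2 = 727.5 N; F_m = (F_max+F_min)/2 = 1202.5 N
τ_a = K_W·8F_aD/(πd³) = 1.2651 × 481.77 = 609.51 MPa
τ_m = K_s·8F_mD/(πd³) = 1.0870 × 796.33 = 865.64 MPa
Goodman: 1/n_f = τ_a/S_se + τ_m/S_su = 609.51/508 + 865.64/1380 = 1.19981 + 0.62728 = 1.8271
n_f = 1/1.8271 = 0.5473

0.547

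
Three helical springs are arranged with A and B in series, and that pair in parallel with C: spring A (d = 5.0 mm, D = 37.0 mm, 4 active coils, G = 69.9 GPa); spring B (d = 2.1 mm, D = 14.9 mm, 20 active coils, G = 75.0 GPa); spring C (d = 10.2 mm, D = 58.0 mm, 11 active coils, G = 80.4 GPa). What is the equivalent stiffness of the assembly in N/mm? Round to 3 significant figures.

53.2 N/mm

k_A = Gd⁴/(8D³N_a) = (69.9×10³)(5.0⁴)/(8·37.0³·4) = 26.953 N/mm
k_B = Gd⁴/(8D³N_a) = (75.0×10³)(2.1⁴)/(8·14.9³·20) = 2.7559 N/mm
k_C = Gd⁴/(8D³N_a) = (80.4×10³)(10.2⁴)/(8·58.0³·11) = 50.686 N/mm
Springs A,B series: k_AB = 1/(1/26.953+1/2.7559) = 2.5002 N/mm; parallel with C: k_eq = 2.5002+50.686 = 53.186 N/mm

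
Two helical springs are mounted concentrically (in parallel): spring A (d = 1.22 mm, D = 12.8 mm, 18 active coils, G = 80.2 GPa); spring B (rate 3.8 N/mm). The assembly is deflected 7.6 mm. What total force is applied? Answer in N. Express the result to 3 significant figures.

33.4 N

k_A = Gd⁴/(8D³N_a) = (80.2×10³)(1.22⁴)/(8·12.8³·18) = 0.58833 N/mm
Parallel: k_eq = 0.58833 + 3.8 = 4.3883 N/mm
F = k_eq·δ = 4.3883·7.6 = 33.351 N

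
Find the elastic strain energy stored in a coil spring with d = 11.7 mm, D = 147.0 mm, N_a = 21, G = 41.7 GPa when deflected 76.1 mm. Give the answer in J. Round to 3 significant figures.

k = Gd⁴/(8D³N_a) = (41.7×10³)(11.7⁴)/(8·147.0³·21) = 1.4643 N/mm
U = ½kδ² = 0.5 × 1.4643 × 76.1² = 4239.9 N·mm = 4.2399 J

4.24 J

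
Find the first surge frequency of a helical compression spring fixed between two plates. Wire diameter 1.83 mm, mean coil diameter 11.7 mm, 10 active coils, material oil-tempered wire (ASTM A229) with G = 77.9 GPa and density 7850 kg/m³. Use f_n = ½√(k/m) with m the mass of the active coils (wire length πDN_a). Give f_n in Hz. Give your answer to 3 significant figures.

k = Gd⁴/(8D³N_a) = (77.9×10³)(1.83⁴)/(8·11.7³·10) = 6.8186 N/mm = 6818.6 N/m
Wire length L = πDN_a = π·11.7·10 = 367.57 mm
m = ρ·(πd²/4)·L = 7850 × 2.6302×10⁻⁶ m² × 0.36757 m = 0.0075892 kg
f_n = ½√(k/m) = 0.5·√(6818.6/0.0075892) = 0.5·√(8.9846e+05) = 473.93 Hz

474 Hz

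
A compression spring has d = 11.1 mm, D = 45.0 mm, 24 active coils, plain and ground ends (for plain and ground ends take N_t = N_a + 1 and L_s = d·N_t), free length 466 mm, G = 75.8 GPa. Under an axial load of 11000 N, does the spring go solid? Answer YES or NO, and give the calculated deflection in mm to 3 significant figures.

NO, δ = 167 mm

k = Gd⁴/(8D³N_a) = (75.8×10³)(11.1⁴)/(8·45.0³·24) = 65.769 N/mm
N_t = 25; L_s = 11.1·25 = 277.5 mm; δ_solid = L₀ − L_s = 466 − 277.5 = 188.5 mm
δ = F/k = 11000/65.769 = 167.25 mm
δ < δ_solid → spring does not go solid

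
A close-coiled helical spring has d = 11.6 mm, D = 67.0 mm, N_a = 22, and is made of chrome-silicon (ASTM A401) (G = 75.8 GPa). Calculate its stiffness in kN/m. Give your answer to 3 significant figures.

25.9 kN/m

k = Gd⁴/(8D³N_a) = (75.8×10³ × 11.6⁴) / (8 × 67.0³ × 22)
  = 1.37246e+09 / 5.29343e+07 = 25.928 N/mm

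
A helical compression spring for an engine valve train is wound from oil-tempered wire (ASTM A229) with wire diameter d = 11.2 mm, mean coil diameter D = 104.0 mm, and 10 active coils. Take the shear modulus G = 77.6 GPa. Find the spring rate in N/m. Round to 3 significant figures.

13600 N/m

k = Gd⁴/(8D³N_a) = (77.6×10³ × 11.2⁴) / (8 × 104.0³ × 10)
  = 1.22105e+09 / 8.99891e+07 = 13.569 N/mm = 13569 N/m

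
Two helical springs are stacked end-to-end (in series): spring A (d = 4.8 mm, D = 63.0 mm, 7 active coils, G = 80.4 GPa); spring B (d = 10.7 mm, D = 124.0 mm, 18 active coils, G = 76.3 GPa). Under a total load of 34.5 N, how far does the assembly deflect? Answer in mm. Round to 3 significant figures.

k_A = Gd⁴/(8D³N_a) = (80.4×10³)(4.8⁴)/(8·63.0³·7) = 3.048 N/mm
k_B = Gd⁴/(8D³N_a) = (76.3×10³)(10.7⁴)/(8·124.0³·18) = 3.6428 N/mm
Series: 1/k_eq = 1/3.048 + 1/3.6428 = 0.6026; k_eq = 1.6595 N/mm
δ = F/k_eq = 34.5/1.6595 = 20.79 mm

20.8 mm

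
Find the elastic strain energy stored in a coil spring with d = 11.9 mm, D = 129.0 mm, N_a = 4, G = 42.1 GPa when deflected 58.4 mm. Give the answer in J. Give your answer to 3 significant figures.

k = Gd⁴/(8D³N_a) = (42.1×10³)(11.9⁴)/(8·129.0³·4) = 12.29 N/mm
U = ½kδ² = 0.5 × 12.29 × 58.4² = 20958 N·mm = 20.958 J

21.0 J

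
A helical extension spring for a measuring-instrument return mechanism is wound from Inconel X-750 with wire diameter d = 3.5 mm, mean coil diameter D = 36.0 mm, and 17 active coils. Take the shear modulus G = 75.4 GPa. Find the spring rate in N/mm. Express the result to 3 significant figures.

k = Gd⁴/(8D³N_a) = (75.4×10³ × 3.5⁴) / (8 × 36.0³ × 17)
  = 1.13147e+07 / 6.34522e+06 = 1.7832 N/mm

1.78 N/mm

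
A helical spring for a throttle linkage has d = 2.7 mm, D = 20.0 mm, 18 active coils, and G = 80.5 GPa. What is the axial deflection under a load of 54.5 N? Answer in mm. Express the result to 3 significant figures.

14.7 mm

k = Gd⁴/(8D³N_a) = (80.5×10³)(2.7⁴)/(8·20.0³·18) = 3.7136 N/mm
δ = F/k = 54.5 / 3.7136 = 14.676 mm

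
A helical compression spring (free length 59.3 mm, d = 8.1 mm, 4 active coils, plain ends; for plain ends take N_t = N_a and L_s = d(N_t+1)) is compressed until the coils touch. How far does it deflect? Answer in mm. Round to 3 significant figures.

N_t = 4; L_s = 8.1·5 = 40.5 mm
δ_solid = L₀ − L_s = 59.3 − 40.5 = 18.8 mm

18.8 mm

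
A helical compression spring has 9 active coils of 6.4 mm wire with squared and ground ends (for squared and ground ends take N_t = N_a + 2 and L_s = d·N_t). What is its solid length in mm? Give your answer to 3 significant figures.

70.4 mm

squared and ground ends: N_t = N_a + 2 = 9 + 2 = 11
L_s = d·N_t = 6.4 × 11 = 70.4 mm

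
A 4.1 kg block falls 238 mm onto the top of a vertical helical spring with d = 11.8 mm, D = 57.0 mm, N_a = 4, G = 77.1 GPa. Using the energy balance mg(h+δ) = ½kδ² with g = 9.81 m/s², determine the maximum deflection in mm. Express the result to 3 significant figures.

k = Gd⁴/(8D³N_a) = (77.1×10³)(11.8⁴)/(8·57.0³·4) = 252.24 N/mm
W = mg = 4.1 × 9.81 = 40.221 N
½kδ² − Wδ − Wh = 0 → δ = (W + √(W² + 2kWh))/k
δ = (40.221 + √(1617.7 + 4.82912e+06))/252.24 = (40.221 + 2197.9)/252.24 = 8.8731 mm

8.87 mm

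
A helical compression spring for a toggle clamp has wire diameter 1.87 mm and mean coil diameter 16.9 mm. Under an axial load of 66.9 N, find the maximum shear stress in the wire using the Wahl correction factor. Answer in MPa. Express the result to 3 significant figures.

511 MPa

Spring index C = D/d = 16.9/1.87 = 9.0374
K_W = (4C−1)/(4C−4) + 0.615/C = 35.150/32.150 + 0.0681 = 1.1614
τ₀ = 8FD/(πd³) = 8·66.9·16.9/(π·1.87³) = 9044.88/20.544 = 440.28 MPa
τ_max = K·τ₀ = 1.1614 × 440.28 = 511.32 MPa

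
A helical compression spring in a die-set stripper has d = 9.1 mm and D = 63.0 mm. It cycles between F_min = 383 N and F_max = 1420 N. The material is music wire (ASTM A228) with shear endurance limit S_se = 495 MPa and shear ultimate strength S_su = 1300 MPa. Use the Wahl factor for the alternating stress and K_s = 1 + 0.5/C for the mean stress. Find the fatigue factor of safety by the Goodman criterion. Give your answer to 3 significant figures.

C = D/d = 63.0/9.1 = 6.9231; K_W = (4C−1)/(4C−4)+0.615/C = 1.2155; K_s = 1+0.5/C = 1.0722
F_a = (F_max−F_min)/2 = 518.5 N; F_m = (F_max+F_min)/2 = 901.5 N
τ_a = K_W·8F_aD/(πd³) = 1.2155 × 110.38 = 134.17 MPa
τ_m = K_s·8F_mD/(πd³) = 1.0722 × 191.92 = 205.78 MPa
Goodman: 1/n_f = τ_a/S_se + τ_m/S_su = 134.17/495 + 205.78/1300 = 0.27104 + 0.15829 = 0.42934
n_f = 1/0.42934 = 2.329

2.33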